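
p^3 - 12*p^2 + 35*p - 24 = (p - 8)*(p - 3)*(p - 1)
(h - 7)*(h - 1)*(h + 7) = h^3 - h^2 - 49*h + 49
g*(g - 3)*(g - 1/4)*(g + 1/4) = g^4 - 3*g^3 - g^2/16 + 3*g/16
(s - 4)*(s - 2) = s^2 - 6*s + 8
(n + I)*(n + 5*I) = n^2 + 6*I*n - 5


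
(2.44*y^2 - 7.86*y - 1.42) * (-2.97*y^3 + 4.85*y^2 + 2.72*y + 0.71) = -7.2468*y^5 + 35.1782*y^4 - 27.2668*y^3 - 26.5338*y^2 - 9.443*y - 1.0082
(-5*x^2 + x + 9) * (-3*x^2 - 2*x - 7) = 15*x^4 + 7*x^3 + 6*x^2 - 25*x - 63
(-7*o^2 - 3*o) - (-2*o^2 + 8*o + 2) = -5*o^2 - 11*o - 2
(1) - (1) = 0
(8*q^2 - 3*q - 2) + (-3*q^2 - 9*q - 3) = 5*q^2 - 12*q - 5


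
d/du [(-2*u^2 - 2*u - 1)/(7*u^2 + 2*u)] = 2*(5*u^2 + 7*u + 1)/(u^2*(49*u^2 + 28*u + 4))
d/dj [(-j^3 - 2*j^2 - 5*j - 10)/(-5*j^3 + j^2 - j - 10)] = (-11*j^4 - 48*j^3 - 113*j^2 + 60*j + 40)/(25*j^6 - 10*j^5 + 11*j^4 + 98*j^3 - 19*j^2 + 20*j + 100)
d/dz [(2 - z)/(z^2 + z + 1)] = (-z^2 - z + (z - 2)*(2*z + 1) - 1)/(z^2 + z + 1)^2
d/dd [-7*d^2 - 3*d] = -14*d - 3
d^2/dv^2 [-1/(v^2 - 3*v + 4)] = 2*(v^2 - 3*v - (2*v - 3)^2 + 4)/(v^2 - 3*v + 4)^3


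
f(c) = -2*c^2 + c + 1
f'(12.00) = -47.00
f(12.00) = -275.00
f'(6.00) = -23.00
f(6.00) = -65.00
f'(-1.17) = 5.68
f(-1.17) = -2.91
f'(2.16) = -7.64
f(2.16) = -6.17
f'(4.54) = -17.16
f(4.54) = -35.68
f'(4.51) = -17.04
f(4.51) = -35.17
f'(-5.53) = 23.12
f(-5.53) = -65.69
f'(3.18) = -11.72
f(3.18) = -16.04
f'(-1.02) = 5.08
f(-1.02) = -2.10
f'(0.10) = 0.60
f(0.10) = 1.08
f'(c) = 1 - 4*c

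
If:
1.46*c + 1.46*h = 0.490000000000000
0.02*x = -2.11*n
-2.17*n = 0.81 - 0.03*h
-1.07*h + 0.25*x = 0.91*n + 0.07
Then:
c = -6.65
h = 6.99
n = -0.28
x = 29.19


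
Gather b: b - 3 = b - 3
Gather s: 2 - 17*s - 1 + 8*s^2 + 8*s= 8*s^2 - 9*s + 1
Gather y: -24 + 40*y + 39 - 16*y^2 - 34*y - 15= -16*y^2 + 6*y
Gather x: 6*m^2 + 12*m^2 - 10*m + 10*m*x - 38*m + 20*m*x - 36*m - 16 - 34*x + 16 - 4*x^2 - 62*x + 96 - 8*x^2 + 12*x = 18*m^2 - 84*m - 12*x^2 + x*(30*m - 84) + 96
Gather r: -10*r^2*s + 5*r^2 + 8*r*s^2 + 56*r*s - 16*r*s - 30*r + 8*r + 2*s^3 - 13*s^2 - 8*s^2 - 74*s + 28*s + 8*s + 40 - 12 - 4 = r^2*(5 - 10*s) + r*(8*s^2 + 40*s - 22) + 2*s^3 - 21*s^2 - 38*s + 24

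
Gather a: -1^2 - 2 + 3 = 0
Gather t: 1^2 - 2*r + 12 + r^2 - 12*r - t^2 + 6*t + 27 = r^2 - 14*r - t^2 + 6*t + 40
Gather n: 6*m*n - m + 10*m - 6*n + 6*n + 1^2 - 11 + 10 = 6*m*n + 9*m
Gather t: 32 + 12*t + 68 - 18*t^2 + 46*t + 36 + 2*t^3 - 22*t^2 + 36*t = 2*t^3 - 40*t^2 + 94*t + 136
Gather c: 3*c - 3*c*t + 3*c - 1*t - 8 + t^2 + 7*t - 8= c*(6 - 3*t) + t^2 + 6*t - 16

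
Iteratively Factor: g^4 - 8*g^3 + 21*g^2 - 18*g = (g - 2)*(g^3 - 6*g^2 + 9*g) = (g - 3)*(g - 2)*(g^2 - 3*g) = (g - 3)^2*(g - 2)*(g)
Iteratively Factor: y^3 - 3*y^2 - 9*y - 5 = (y + 1)*(y^2 - 4*y - 5) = (y + 1)^2*(y - 5)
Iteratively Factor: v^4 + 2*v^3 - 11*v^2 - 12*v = (v + 4)*(v^3 - 2*v^2 - 3*v) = (v - 3)*(v + 4)*(v^2 + v) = v*(v - 3)*(v + 4)*(v + 1)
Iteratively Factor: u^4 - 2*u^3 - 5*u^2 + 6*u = (u + 2)*(u^3 - 4*u^2 + 3*u) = u*(u + 2)*(u^2 - 4*u + 3) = u*(u - 3)*(u + 2)*(u - 1)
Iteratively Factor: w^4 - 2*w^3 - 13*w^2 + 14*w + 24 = (w - 4)*(w^3 + 2*w^2 - 5*w - 6) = (w - 4)*(w - 2)*(w^2 + 4*w + 3) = (w - 4)*(w - 2)*(w + 3)*(w + 1)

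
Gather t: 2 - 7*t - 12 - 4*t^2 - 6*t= -4*t^2 - 13*t - 10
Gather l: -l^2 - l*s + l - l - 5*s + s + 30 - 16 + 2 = -l^2 - l*s - 4*s + 16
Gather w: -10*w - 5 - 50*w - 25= -60*w - 30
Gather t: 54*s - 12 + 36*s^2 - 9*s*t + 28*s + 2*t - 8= 36*s^2 + 82*s + t*(2 - 9*s) - 20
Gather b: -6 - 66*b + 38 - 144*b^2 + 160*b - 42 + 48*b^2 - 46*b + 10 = -96*b^2 + 48*b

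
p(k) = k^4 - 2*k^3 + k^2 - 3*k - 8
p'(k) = 4*k^3 - 6*k^2 + 2*k - 3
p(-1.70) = 18.17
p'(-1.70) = -43.39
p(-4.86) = 817.67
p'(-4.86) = -613.60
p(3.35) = 43.93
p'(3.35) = 86.75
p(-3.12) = 166.60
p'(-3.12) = -189.13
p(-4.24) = 498.34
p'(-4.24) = -424.25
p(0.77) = -10.28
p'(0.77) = -3.19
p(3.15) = 28.42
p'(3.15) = 68.79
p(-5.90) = 1667.00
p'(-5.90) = -1045.18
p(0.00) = -8.00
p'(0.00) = -3.00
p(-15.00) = 57637.00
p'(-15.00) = -14883.00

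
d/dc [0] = 0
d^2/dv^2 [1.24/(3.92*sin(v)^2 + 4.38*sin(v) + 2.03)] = (-76.217344*sin(v)^4 - 63.870912*sin(v)^3 + 130.007056*sin(v)^2 + 138.76716*sin(v) + 27.842464)/(3.92*sin(v)^2 + 4.38*sin(v) + 2.03)^3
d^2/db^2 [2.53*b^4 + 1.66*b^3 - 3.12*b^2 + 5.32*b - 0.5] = 30.36*b^2 + 9.96*b - 6.24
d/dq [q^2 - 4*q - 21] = 2*q - 4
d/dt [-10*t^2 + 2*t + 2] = 2 - 20*t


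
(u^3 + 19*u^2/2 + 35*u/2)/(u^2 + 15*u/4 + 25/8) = 4*u*(u + 7)/(4*u + 5)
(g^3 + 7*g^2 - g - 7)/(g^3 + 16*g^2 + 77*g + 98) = (g^2 - 1)/(g^2 + 9*g + 14)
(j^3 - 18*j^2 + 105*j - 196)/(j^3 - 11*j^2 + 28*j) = (j - 7)/j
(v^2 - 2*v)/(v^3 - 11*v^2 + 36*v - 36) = v/(v^2 - 9*v + 18)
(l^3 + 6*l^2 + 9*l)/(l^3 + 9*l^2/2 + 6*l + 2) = 2*l*(l^2 + 6*l + 9)/(2*l^3 + 9*l^2 + 12*l + 4)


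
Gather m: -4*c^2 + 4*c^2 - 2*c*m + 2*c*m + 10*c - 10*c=0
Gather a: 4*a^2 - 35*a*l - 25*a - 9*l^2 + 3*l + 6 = 4*a^2 + a*(-35*l - 25) - 9*l^2 + 3*l + 6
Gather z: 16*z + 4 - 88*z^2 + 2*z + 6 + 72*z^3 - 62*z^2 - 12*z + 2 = 72*z^3 - 150*z^2 + 6*z + 12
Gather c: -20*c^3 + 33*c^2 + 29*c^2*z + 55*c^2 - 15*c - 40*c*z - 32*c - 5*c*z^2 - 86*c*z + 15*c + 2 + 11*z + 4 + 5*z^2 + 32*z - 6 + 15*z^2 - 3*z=-20*c^3 + c^2*(29*z + 88) + c*(-5*z^2 - 126*z - 32) + 20*z^2 + 40*z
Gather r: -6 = -6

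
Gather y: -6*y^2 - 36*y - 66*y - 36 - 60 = -6*y^2 - 102*y - 96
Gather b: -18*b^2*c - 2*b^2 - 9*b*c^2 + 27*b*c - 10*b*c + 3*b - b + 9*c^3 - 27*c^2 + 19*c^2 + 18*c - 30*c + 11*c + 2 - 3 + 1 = b^2*(-18*c - 2) + b*(-9*c^2 + 17*c + 2) + 9*c^3 - 8*c^2 - c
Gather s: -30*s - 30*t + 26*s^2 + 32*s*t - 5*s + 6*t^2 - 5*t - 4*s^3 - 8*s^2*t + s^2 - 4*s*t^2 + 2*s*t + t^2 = -4*s^3 + s^2*(27 - 8*t) + s*(-4*t^2 + 34*t - 35) + 7*t^2 - 35*t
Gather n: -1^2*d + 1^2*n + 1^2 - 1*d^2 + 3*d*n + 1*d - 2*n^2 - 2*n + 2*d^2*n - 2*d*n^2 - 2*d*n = -d^2 + n^2*(-2*d - 2) + n*(2*d^2 + d - 1) + 1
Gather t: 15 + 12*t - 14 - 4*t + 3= 8*t + 4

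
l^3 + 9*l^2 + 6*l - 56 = (l - 2)*(l + 4)*(l + 7)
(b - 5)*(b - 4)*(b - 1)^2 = b^4 - 11*b^3 + 39*b^2 - 49*b + 20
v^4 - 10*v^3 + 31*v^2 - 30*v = v*(v - 5)*(v - 3)*(v - 2)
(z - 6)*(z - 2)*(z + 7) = z^3 - z^2 - 44*z + 84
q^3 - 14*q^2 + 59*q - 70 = (q - 7)*(q - 5)*(q - 2)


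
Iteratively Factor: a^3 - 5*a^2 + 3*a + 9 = (a + 1)*(a^2 - 6*a + 9) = (a - 3)*(a + 1)*(a - 3)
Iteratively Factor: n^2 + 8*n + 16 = (n + 4)*(n + 4)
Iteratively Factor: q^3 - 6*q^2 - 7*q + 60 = (q - 4)*(q^2 - 2*q - 15) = (q - 5)*(q - 4)*(q + 3)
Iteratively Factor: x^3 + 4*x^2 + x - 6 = (x + 2)*(x^2 + 2*x - 3) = (x - 1)*(x + 2)*(x + 3)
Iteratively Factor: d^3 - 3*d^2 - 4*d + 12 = (d - 3)*(d^2 - 4) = (d - 3)*(d + 2)*(d - 2)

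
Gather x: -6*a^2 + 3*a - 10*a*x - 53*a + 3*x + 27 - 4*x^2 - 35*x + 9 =-6*a^2 - 50*a - 4*x^2 + x*(-10*a - 32) + 36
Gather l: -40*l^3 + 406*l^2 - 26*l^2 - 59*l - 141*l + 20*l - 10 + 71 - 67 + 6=-40*l^3 + 380*l^2 - 180*l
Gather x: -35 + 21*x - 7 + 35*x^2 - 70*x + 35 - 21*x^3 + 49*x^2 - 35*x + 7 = -21*x^3 + 84*x^2 - 84*x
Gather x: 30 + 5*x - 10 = 5*x + 20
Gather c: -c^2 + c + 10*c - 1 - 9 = -c^2 + 11*c - 10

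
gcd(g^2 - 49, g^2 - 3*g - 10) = 1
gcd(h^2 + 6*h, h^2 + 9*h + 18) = h + 6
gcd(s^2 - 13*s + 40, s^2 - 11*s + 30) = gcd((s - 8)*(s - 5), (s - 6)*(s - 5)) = s - 5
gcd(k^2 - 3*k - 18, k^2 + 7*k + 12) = k + 3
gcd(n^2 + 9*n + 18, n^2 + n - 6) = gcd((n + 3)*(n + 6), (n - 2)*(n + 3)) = n + 3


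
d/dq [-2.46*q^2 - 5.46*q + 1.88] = -4.92*q - 5.46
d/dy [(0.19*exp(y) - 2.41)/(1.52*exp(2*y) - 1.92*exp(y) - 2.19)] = (-0.2888*exp(2*y) + 7.3264*exp(y) - 5.0433)*exp(y)/(2.3104*exp(4*y) - 5.8368*exp(3*y) - 2.9712*exp(2*y) + 8.4096*exp(y) + 4.7961)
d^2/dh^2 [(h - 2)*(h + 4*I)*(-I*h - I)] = -6*I*h + 8 + 2*I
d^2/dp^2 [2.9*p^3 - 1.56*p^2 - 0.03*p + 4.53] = 17.4*p - 3.12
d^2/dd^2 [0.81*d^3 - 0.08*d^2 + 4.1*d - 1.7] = 4.86*d - 0.16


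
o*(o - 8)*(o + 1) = o^3 - 7*o^2 - 8*o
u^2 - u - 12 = (u - 4)*(u + 3)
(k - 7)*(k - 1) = k^2 - 8*k + 7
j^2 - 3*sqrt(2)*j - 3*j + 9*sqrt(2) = (j - 3)*(j - 3*sqrt(2))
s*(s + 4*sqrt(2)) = s^2 + 4*sqrt(2)*s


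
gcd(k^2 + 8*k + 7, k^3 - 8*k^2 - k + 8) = k + 1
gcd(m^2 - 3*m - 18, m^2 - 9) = m + 3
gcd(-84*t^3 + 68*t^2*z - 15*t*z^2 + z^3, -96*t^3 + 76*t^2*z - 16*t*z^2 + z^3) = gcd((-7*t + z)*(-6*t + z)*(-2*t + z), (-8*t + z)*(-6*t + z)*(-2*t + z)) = 12*t^2 - 8*t*z + z^2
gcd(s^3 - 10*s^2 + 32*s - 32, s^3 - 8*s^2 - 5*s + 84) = s - 4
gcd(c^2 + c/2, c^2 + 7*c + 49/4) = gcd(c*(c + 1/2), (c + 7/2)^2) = 1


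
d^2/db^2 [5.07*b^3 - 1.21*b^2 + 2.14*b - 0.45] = 30.42*b - 2.42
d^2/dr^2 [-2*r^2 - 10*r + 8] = -4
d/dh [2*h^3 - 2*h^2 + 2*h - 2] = 6*h^2 - 4*h + 2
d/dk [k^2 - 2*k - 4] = 2*k - 2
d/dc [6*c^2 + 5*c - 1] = 12*c + 5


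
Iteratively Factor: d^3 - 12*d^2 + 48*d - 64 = (d - 4)*(d^2 - 8*d + 16) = (d - 4)^2*(d - 4)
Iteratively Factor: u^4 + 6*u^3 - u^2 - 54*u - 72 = (u - 3)*(u^3 + 9*u^2 + 26*u + 24) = (u - 3)*(u + 4)*(u^2 + 5*u + 6) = (u - 3)*(u + 3)*(u + 4)*(u + 2)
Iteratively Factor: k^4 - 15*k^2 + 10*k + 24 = (k - 2)*(k^3 + 2*k^2 - 11*k - 12) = (k - 2)*(k + 4)*(k^2 - 2*k - 3) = (k - 3)*(k - 2)*(k + 4)*(k + 1)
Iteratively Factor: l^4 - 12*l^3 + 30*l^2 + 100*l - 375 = (l - 5)*(l^3 - 7*l^2 - 5*l + 75) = (l - 5)^2*(l^2 - 2*l - 15) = (l - 5)^3*(l + 3)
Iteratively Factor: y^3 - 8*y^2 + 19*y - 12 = (y - 1)*(y^2 - 7*y + 12) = (y - 3)*(y - 1)*(y - 4)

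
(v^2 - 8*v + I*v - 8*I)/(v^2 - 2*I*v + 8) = (v^2 + v*(-8 + I) - 8*I)/(v^2 - 2*I*v + 8)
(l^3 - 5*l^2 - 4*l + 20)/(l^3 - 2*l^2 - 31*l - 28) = (-l^3 + 5*l^2 + 4*l - 20)/(-l^3 + 2*l^2 + 31*l + 28)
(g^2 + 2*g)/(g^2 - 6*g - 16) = g/(g - 8)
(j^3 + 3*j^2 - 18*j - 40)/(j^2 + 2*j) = j + 1 - 20/j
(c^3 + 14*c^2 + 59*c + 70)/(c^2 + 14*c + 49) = (c^2 + 7*c + 10)/(c + 7)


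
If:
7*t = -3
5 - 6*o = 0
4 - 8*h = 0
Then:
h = 1/2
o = 5/6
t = -3/7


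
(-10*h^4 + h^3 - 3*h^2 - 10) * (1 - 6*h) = 60*h^5 - 16*h^4 + 19*h^3 - 3*h^2 + 60*h - 10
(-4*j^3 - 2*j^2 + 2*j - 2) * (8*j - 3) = -32*j^4 - 4*j^3 + 22*j^2 - 22*j + 6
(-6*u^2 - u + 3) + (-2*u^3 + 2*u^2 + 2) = -2*u^3 - 4*u^2 - u + 5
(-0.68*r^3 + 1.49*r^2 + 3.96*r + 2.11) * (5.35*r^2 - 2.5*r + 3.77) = -3.638*r^5 + 9.6715*r^4 + 14.8974*r^3 + 7.0058*r^2 + 9.6542*r + 7.9547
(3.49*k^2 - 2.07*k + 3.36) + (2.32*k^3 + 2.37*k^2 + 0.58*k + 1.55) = 2.32*k^3 + 5.86*k^2 - 1.49*k + 4.91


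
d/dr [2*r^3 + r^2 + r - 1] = 6*r^2 + 2*r + 1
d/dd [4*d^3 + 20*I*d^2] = 4*d*(3*d + 10*I)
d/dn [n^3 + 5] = 3*n^2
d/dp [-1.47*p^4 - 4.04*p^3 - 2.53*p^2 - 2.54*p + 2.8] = -5.88*p^3 - 12.12*p^2 - 5.06*p - 2.54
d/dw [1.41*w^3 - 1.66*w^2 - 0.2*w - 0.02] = 4.23*w^2 - 3.32*w - 0.2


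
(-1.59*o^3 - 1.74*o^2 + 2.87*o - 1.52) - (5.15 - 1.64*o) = -1.59*o^3 - 1.74*o^2 + 4.51*o - 6.67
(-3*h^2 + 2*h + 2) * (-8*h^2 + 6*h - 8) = 24*h^4 - 34*h^3 + 20*h^2 - 4*h - 16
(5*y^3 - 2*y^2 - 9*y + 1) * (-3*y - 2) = -15*y^4 - 4*y^3 + 31*y^2 + 15*y - 2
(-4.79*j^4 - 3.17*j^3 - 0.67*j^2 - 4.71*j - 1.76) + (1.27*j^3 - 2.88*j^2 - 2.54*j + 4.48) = -4.79*j^4 - 1.9*j^3 - 3.55*j^2 - 7.25*j + 2.72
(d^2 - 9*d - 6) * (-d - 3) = -d^3 + 6*d^2 + 33*d + 18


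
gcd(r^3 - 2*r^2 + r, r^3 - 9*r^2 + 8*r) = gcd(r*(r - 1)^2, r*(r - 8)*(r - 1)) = r^2 - r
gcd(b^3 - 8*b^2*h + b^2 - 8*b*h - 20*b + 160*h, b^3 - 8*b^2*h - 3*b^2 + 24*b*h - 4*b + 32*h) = b^2 - 8*b*h - 4*b + 32*h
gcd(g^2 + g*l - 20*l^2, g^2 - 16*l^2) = g - 4*l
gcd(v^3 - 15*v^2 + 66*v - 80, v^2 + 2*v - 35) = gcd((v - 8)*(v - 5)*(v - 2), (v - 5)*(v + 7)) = v - 5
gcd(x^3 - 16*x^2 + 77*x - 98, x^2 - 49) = x - 7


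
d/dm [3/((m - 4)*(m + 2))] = 6*(1 - m)/(m^4 - 4*m^3 - 12*m^2 + 32*m + 64)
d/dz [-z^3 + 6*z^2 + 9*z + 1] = -3*z^2 + 12*z + 9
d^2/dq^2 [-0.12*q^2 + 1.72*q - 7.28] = -0.240000000000000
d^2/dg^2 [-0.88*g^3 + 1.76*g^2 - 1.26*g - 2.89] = 3.52 - 5.28*g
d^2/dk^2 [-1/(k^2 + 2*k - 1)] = 2*(k^2 + 2*k - 4*(k + 1)^2 - 1)/(k^2 + 2*k - 1)^3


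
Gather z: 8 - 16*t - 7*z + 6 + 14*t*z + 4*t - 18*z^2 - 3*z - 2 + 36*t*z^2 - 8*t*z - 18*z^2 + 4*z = -12*t + z^2*(36*t - 36) + z*(6*t - 6) + 12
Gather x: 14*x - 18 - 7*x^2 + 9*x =-7*x^2 + 23*x - 18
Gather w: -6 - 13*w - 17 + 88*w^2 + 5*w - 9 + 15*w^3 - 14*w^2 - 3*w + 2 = 15*w^3 + 74*w^2 - 11*w - 30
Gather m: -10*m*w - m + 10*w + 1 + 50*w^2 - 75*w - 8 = m*(-10*w - 1) + 50*w^2 - 65*w - 7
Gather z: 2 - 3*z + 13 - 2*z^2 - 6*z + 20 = -2*z^2 - 9*z + 35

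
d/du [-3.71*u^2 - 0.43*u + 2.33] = -7.42*u - 0.43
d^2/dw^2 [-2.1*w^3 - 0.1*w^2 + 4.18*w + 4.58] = -12.6*w - 0.2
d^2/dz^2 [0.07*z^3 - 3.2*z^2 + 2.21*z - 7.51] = 0.42*z - 6.4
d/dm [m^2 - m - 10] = 2*m - 1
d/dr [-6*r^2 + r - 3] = 1 - 12*r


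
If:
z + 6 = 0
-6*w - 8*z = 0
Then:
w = 8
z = -6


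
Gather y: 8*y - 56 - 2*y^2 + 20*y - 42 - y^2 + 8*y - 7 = -3*y^2 + 36*y - 105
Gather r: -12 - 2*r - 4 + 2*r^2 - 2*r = 2*r^2 - 4*r - 16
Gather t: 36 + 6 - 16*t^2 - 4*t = -16*t^2 - 4*t + 42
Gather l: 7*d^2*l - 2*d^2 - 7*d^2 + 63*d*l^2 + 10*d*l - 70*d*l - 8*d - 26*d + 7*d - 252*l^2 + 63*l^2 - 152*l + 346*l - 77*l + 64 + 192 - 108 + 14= -9*d^2 - 27*d + l^2*(63*d - 189) + l*(7*d^2 - 60*d + 117) + 162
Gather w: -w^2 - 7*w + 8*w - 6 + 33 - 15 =-w^2 + w + 12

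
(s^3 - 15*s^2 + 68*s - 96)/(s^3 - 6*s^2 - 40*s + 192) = (s - 3)/(s + 6)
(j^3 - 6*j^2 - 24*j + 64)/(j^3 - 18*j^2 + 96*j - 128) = (j + 4)/(j - 8)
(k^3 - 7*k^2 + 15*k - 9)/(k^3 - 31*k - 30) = (-k^3 + 7*k^2 - 15*k + 9)/(-k^3 + 31*k + 30)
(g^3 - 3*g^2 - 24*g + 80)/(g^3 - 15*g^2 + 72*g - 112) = (g + 5)/(g - 7)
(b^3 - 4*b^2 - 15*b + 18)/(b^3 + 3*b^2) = 1 - 7/b + 6/b^2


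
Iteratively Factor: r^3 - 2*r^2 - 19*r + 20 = (r - 5)*(r^2 + 3*r - 4) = (r - 5)*(r + 4)*(r - 1)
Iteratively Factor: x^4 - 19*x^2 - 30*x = (x + 3)*(x^3 - 3*x^2 - 10*x) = (x - 5)*(x + 3)*(x^2 + 2*x) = x*(x - 5)*(x + 3)*(x + 2)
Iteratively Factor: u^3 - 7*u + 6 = (u - 2)*(u^2 + 2*u - 3) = (u - 2)*(u + 3)*(u - 1)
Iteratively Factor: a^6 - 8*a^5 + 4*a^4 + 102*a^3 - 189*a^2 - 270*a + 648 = (a + 3)*(a^5 - 11*a^4 + 37*a^3 - 9*a^2 - 162*a + 216) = (a - 4)*(a + 3)*(a^4 - 7*a^3 + 9*a^2 + 27*a - 54) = (a - 4)*(a - 3)*(a + 3)*(a^3 - 4*a^2 - 3*a + 18) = (a - 4)*(a - 3)^2*(a + 3)*(a^2 - a - 6) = (a - 4)*(a - 3)^3*(a + 3)*(a + 2)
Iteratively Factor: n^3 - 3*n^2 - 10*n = (n - 5)*(n^2 + 2*n) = n*(n - 5)*(n + 2)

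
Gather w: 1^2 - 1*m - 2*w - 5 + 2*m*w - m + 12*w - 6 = -2*m + w*(2*m + 10) - 10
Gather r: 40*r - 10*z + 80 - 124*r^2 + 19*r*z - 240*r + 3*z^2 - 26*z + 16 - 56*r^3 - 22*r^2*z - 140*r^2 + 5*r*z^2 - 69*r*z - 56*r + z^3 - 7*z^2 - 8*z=-56*r^3 + r^2*(-22*z - 264) + r*(5*z^2 - 50*z - 256) + z^3 - 4*z^2 - 44*z + 96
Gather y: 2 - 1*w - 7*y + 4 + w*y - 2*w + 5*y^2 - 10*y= -3*w + 5*y^2 + y*(w - 17) + 6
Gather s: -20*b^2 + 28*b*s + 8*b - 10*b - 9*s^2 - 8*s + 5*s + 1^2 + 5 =-20*b^2 - 2*b - 9*s^2 + s*(28*b - 3) + 6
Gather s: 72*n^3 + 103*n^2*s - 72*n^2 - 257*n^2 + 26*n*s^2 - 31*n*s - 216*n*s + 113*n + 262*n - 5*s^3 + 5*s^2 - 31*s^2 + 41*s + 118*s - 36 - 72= 72*n^3 - 329*n^2 + 375*n - 5*s^3 + s^2*(26*n - 26) + s*(103*n^2 - 247*n + 159) - 108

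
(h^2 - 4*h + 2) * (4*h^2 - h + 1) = 4*h^4 - 17*h^3 + 13*h^2 - 6*h + 2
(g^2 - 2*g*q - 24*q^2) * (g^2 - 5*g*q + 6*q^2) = g^4 - 7*g^3*q - 8*g^2*q^2 + 108*g*q^3 - 144*q^4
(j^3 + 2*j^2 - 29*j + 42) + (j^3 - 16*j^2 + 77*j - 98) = 2*j^3 - 14*j^2 + 48*j - 56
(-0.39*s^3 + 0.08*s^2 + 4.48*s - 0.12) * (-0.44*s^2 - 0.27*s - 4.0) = 0.1716*s^5 + 0.0701*s^4 - 0.4328*s^3 - 1.4768*s^2 - 17.8876*s + 0.48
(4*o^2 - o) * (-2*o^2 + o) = -8*o^4 + 6*o^3 - o^2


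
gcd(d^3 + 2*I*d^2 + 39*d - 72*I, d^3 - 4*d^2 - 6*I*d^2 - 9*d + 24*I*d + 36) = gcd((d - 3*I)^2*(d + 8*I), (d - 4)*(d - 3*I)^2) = d^2 - 6*I*d - 9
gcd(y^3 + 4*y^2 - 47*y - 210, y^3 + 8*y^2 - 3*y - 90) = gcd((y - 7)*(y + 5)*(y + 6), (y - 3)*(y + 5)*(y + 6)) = y^2 + 11*y + 30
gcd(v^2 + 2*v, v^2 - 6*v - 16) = v + 2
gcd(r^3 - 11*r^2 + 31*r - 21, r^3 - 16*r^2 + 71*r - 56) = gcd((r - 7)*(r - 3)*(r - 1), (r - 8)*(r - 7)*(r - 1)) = r^2 - 8*r + 7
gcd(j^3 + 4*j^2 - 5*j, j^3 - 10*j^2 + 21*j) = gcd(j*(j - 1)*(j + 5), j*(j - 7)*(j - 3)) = j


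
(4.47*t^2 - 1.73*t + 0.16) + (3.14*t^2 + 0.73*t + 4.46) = 7.61*t^2 - 1.0*t + 4.62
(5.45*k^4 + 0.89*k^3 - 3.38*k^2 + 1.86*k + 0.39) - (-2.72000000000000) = 5.45*k^4 + 0.89*k^3 - 3.38*k^2 + 1.86*k + 3.11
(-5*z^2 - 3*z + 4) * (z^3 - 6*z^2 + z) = -5*z^5 + 27*z^4 + 17*z^3 - 27*z^2 + 4*z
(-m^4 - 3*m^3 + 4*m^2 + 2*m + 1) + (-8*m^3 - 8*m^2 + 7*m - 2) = -m^4 - 11*m^3 - 4*m^2 + 9*m - 1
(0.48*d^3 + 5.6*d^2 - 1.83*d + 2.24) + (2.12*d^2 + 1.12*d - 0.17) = 0.48*d^3 + 7.72*d^2 - 0.71*d + 2.07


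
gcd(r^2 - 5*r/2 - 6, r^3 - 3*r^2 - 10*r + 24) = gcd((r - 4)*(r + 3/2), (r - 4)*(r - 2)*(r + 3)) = r - 4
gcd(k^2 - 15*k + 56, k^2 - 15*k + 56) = k^2 - 15*k + 56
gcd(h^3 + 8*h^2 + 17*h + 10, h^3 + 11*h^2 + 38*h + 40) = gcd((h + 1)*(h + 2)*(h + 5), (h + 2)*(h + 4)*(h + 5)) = h^2 + 7*h + 10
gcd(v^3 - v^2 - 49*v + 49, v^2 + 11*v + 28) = v + 7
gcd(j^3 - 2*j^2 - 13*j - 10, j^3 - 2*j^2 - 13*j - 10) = j^3 - 2*j^2 - 13*j - 10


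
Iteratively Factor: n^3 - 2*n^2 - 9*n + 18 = (n - 2)*(n^2 - 9) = (n - 2)*(n + 3)*(n - 3)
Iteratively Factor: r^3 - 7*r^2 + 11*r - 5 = (r - 1)*(r^2 - 6*r + 5) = (r - 1)^2*(r - 5)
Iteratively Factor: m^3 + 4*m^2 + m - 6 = (m + 3)*(m^2 + m - 2) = (m - 1)*(m + 3)*(m + 2)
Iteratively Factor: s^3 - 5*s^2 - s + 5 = (s + 1)*(s^2 - 6*s + 5) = (s - 1)*(s + 1)*(s - 5)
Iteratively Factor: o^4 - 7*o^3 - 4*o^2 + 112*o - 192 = (o + 4)*(o^3 - 11*o^2 + 40*o - 48) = (o - 3)*(o + 4)*(o^2 - 8*o + 16) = (o - 4)*(o - 3)*(o + 4)*(o - 4)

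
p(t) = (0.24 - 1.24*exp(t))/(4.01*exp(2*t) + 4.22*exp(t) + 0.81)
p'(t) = (0.24 - 1.24*exp(t))*(-8.02*exp(2*t) - 4.22*exp(t))/(4.01*exp(2*t) + 4.22*exp(t) + 0.81)^2 - 1.24*exp(t)/(4.01*exp(2*t) + 4.22*exp(t) + 0.81) = (4.9724*exp(2*t) - 1.9248*exp(t) - 2.0172)*exp(t)/(16.0801*exp(4*t) + 33.8444*exp(3*t) + 24.3046*exp(2*t) + 6.8364*exp(t) + 0.6561)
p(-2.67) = 0.14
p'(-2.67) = -0.12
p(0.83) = -0.08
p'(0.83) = 0.05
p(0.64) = -0.09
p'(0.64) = 0.04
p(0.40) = -0.10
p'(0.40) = 0.04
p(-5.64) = 0.29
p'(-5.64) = -0.01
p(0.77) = -0.09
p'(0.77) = 0.04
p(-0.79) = -0.09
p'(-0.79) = -0.07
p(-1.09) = -0.07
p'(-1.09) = -0.10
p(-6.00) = 0.29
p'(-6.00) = -0.00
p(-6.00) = 0.29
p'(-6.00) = -0.00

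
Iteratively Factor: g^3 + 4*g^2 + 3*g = (g)*(g^2 + 4*g + 3) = g*(g + 1)*(g + 3)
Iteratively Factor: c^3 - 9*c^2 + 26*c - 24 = (c - 2)*(c^2 - 7*c + 12) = (c - 3)*(c - 2)*(c - 4)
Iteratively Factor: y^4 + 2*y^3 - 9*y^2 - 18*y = (y + 2)*(y^3 - 9*y) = (y - 3)*(y + 2)*(y^2 + 3*y) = (y - 3)*(y + 2)*(y + 3)*(y)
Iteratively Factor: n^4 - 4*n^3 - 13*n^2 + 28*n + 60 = (n + 2)*(n^3 - 6*n^2 - n + 30) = (n - 3)*(n + 2)*(n^2 - 3*n - 10) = (n - 5)*(n - 3)*(n + 2)*(n + 2)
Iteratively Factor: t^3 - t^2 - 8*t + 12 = (t + 3)*(t^2 - 4*t + 4) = (t - 2)*(t + 3)*(t - 2)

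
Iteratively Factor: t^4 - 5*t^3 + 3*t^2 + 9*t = (t - 3)*(t^3 - 2*t^2 - 3*t) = t*(t - 3)*(t^2 - 2*t - 3) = t*(t - 3)^2*(t + 1)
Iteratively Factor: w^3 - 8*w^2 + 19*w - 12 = (w - 1)*(w^2 - 7*w + 12) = (w - 3)*(w - 1)*(w - 4)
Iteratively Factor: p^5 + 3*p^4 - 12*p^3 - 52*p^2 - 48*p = (p)*(p^4 + 3*p^3 - 12*p^2 - 52*p - 48) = p*(p + 2)*(p^3 + p^2 - 14*p - 24) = p*(p - 4)*(p + 2)*(p^2 + 5*p + 6) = p*(p - 4)*(p + 2)*(p + 3)*(p + 2)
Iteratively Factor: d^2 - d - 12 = (d - 4)*(d + 3)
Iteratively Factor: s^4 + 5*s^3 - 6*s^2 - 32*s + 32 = (s - 2)*(s^3 + 7*s^2 + 8*s - 16) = (s - 2)*(s - 1)*(s^2 + 8*s + 16) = (s - 2)*(s - 1)*(s + 4)*(s + 4)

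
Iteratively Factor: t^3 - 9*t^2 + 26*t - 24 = (t - 3)*(t^2 - 6*t + 8) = (t - 3)*(t - 2)*(t - 4)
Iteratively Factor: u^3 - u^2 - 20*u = (u + 4)*(u^2 - 5*u) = u*(u + 4)*(u - 5)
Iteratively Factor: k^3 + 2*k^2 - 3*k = (k - 1)*(k^2 + 3*k) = (k - 1)*(k + 3)*(k)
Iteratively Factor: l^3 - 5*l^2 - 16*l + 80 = (l + 4)*(l^2 - 9*l + 20) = (l - 4)*(l + 4)*(l - 5)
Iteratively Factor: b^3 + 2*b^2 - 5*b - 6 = (b + 1)*(b^2 + b - 6) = (b + 1)*(b + 3)*(b - 2)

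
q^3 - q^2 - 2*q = q*(q - 2)*(q + 1)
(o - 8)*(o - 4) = o^2 - 12*o + 32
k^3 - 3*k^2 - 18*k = k*(k - 6)*(k + 3)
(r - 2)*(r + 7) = r^2 + 5*r - 14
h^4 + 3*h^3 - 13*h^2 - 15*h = h*(h - 3)*(h + 1)*(h + 5)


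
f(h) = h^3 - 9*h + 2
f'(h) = 3*h^2 - 9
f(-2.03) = 11.90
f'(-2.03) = 3.36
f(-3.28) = -3.77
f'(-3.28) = 23.28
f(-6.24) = -184.81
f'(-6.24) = 107.81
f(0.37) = -1.28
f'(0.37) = -8.59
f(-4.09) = -29.61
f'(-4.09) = 41.18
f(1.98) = -8.06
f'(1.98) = 2.76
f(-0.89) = 9.31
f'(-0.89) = -6.62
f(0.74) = -4.25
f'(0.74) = -7.36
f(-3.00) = 2.00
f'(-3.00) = 18.00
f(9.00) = 650.00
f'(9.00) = 234.00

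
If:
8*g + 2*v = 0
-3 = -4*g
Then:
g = 3/4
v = -3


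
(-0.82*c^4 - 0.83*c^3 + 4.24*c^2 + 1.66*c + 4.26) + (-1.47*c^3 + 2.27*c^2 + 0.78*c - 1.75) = -0.82*c^4 - 2.3*c^3 + 6.51*c^2 + 2.44*c + 2.51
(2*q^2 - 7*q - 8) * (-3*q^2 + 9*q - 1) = -6*q^4 + 39*q^3 - 41*q^2 - 65*q + 8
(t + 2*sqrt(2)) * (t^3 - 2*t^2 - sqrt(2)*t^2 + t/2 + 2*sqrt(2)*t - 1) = t^4 - 2*t^3 + sqrt(2)*t^3 - 7*t^2/2 - 2*sqrt(2)*t^2 + sqrt(2)*t + 7*t - 2*sqrt(2)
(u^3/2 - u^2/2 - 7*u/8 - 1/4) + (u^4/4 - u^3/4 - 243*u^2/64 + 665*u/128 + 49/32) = u^4/4 + u^3/4 - 275*u^2/64 + 553*u/128 + 41/32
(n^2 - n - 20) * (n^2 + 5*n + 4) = n^4 + 4*n^3 - 21*n^2 - 104*n - 80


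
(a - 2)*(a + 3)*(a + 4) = a^3 + 5*a^2 - 2*a - 24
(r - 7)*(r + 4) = r^2 - 3*r - 28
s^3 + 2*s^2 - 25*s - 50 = (s - 5)*(s + 2)*(s + 5)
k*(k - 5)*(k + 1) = k^3 - 4*k^2 - 5*k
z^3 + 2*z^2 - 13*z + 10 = (z - 2)*(z - 1)*(z + 5)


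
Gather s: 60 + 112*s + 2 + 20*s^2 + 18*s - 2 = 20*s^2 + 130*s + 60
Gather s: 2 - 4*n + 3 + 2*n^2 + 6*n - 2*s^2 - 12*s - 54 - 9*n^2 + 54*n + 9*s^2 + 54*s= -7*n^2 + 56*n + 7*s^2 + 42*s - 49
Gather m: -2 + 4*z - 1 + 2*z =6*z - 3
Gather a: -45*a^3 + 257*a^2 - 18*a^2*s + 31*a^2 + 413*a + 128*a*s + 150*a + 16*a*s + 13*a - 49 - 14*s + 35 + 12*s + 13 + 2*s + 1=-45*a^3 + a^2*(288 - 18*s) + a*(144*s + 576)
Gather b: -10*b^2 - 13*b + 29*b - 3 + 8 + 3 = -10*b^2 + 16*b + 8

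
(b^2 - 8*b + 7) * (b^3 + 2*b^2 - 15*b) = b^5 - 6*b^4 - 24*b^3 + 134*b^2 - 105*b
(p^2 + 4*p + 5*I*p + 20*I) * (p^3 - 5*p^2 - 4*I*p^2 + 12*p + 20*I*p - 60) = p^5 - p^4 + I*p^4 + 12*p^3 - I*p^3 - 32*p^2 + 40*I*p^2 - 640*p - 60*I*p - 1200*I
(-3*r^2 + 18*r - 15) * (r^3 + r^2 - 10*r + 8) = -3*r^5 + 15*r^4 + 33*r^3 - 219*r^2 + 294*r - 120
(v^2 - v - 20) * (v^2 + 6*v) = v^4 + 5*v^3 - 26*v^2 - 120*v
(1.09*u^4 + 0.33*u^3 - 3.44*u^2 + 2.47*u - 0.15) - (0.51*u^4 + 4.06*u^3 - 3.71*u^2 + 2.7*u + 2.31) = 0.58*u^4 - 3.73*u^3 + 0.27*u^2 - 0.23*u - 2.46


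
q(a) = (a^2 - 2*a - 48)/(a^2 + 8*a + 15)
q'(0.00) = 1.57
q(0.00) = -3.20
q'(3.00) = 0.36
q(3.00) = -0.94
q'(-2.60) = 102.00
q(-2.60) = -37.54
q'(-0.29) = 1.95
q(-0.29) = -3.71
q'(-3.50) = 63.11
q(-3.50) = 38.33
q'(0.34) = 1.25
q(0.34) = -2.72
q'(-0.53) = 2.38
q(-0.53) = -4.23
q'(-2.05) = 17.54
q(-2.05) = -14.17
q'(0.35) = 1.24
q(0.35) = -2.71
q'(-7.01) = -0.58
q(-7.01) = 1.88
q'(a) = (-2*a - 8)*(a^2 - 2*a - 48)/(a^2 + 8*a + 15)^2 + (2*a - 2)/(a^2 + 8*a + 15) = 2*(5*a^2 + 63*a + 177)/(a^4 + 16*a^3 + 94*a^2 + 240*a + 225)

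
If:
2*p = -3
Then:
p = -3/2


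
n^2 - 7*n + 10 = (n - 5)*(n - 2)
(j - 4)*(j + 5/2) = j^2 - 3*j/2 - 10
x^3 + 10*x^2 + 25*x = x*(x + 5)^2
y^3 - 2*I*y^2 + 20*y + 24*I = (y - 6*I)*(y + 2*I)^2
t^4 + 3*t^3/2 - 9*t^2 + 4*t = t*(t - 2)*(t - 1/2)*(t + 4)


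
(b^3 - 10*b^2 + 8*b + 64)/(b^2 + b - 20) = (b^2 - 6*b - 16)/(b + 5)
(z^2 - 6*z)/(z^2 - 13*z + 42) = z/(z - 7)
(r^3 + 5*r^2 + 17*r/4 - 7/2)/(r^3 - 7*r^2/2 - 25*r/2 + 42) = (r^2 + 3*r/2 - 1)/(r^2 - 7*r + 12)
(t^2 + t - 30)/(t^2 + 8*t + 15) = (t^2 + t - 30)/(t^2 + 8*t + 15)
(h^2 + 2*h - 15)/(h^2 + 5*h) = (h - 3)/h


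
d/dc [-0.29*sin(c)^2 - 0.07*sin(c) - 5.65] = -(0.58*sin(c) + 0.07)*cos(c)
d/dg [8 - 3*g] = -3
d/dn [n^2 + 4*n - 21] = 2*n + 4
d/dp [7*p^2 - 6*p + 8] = 14*p - 6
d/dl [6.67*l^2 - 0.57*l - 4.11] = 13.34*l - 0.57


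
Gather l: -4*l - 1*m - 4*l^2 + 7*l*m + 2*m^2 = -4*l^2 + l*(7*m - 4) + 2*m^2 - m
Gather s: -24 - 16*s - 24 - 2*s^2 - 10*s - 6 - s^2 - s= -3*s^2 - 27*s - 54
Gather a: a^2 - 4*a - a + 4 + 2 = a^2 - 5*a + 6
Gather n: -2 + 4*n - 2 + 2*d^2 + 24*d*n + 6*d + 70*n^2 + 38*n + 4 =2*d^2 + 6*d + 70*n^2 + n*(24*d + 42)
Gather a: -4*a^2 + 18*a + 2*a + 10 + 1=-4*a^2 + 20*a + 11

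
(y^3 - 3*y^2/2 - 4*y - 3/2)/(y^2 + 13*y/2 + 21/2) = (2*y^3 - 3*y^2 - 8*y - 3)/(2*y^2 + 13*y + 21)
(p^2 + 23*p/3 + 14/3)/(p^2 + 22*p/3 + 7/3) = (3*p + 2)/(3*p + 1)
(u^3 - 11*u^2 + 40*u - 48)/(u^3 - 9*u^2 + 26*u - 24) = (u - 4)/(u - 2)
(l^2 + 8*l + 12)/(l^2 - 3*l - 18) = (l^2 + 8*l + 12)/(l^2 - 3*l - 18)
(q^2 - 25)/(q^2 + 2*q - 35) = (q + 5)/(q + 7)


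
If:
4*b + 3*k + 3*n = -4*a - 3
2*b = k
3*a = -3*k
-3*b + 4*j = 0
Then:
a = 3*n + 3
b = -3*n/2 - 3/2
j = -9*n/8 - 9/8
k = -3*n - 3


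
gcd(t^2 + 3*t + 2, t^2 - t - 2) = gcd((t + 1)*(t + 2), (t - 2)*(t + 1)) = t + 1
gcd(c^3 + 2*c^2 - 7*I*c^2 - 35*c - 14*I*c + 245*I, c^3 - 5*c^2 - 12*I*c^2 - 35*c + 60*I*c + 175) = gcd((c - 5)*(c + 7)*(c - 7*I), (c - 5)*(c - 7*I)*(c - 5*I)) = c^2 + c*(-5 - 7*I) + 35*I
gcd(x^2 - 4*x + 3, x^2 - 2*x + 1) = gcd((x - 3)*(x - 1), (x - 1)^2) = x - 1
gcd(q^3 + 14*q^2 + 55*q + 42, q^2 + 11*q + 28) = q + 7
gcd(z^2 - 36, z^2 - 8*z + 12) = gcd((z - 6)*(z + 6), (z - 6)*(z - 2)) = z - 6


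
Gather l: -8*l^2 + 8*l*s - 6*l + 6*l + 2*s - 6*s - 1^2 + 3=-8*l^2 + 8*l*s - 4*s + 2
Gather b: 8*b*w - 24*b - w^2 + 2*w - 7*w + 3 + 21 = b*(8*w - 24) - w^2 - 5*w + 24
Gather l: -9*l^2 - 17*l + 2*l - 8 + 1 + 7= -9*l^2 - 15*l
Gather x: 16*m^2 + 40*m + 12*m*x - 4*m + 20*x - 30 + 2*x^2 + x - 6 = 16*m^2 + 36*m + 2*x^2 + x*(12*m + 21) - 36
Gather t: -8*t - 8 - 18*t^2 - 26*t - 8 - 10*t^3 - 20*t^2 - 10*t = -10*t^3 - 38*t^2 - 44*t - 16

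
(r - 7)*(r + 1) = r^2 - 6*r - 7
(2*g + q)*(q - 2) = 2*g*q - 4*g + q^2 - 2*q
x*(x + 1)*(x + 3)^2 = x^4 + 7*x^3 + 15*x^2 + 9*x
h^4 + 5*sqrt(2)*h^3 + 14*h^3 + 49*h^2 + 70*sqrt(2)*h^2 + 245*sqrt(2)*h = h*(h + 7)^2*(h + 5*sqrt(2))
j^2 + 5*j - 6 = (j - 1)*(j + 6)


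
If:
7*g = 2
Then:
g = 2/7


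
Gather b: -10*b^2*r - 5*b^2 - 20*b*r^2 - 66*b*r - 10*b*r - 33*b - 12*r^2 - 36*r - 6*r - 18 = b^2*(-10*r - 5) + b*(-20*r^2 - 76*r - 33) - 12*r^2 - 42*r - 18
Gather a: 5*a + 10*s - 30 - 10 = 5*a + 10*s - 40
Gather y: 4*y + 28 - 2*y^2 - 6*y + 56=-2*y^2 - 2*y + 84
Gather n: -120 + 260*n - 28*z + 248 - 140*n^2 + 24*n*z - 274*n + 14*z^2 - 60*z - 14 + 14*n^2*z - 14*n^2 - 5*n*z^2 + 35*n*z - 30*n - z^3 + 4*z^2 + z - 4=n^2*(14*z - 154) + n*(-5*z^2 + 59*z - 44) - z^3 + 18*z^2 - 87*z + 110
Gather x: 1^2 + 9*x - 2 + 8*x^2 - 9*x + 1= 8*x^2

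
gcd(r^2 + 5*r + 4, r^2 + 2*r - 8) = r + 4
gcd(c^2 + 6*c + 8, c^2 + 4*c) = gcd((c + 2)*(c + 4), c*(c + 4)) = c + 4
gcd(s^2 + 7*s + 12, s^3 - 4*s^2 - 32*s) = s + 4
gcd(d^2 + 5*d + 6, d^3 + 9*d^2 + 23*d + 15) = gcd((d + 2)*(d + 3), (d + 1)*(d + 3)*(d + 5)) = d + 3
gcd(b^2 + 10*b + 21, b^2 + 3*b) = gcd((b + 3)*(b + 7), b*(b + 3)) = b + 3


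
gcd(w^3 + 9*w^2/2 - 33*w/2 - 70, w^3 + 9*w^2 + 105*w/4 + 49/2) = w + 7/2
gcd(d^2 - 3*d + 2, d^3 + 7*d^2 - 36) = d - 2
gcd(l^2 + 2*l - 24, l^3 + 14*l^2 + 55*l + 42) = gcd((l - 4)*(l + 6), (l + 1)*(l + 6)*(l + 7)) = l + 6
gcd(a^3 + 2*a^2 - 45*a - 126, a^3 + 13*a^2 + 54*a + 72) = a^2 + 9*a + 18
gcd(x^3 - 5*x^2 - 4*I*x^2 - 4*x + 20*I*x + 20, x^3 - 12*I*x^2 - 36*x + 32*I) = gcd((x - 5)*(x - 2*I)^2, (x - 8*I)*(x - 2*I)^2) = x^2 - 4*I*x - 4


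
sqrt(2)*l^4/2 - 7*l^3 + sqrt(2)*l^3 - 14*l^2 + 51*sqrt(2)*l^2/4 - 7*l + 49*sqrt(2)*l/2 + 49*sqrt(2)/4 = (l + 1)*(l - 7*sqrt(2)/2)^2*(sqrt(2)*l/2 + sqrt(2)/2)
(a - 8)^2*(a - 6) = a^3 - 22*a^2 + 160*a - 384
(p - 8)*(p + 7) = p^2 - p - 56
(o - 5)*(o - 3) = o^2 - 8*o + 15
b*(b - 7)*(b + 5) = b^3 - 2*b^2 - 35*b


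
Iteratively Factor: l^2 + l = (l)*(l + 1)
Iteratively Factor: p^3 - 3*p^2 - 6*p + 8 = (p - 1)*(p^2 - 2*p - 8) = (p - 4)*(p - 1)*(p + 2)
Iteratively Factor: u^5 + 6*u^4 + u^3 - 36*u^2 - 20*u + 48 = (u - 2)*(u^4 + 8*u^3 + 17*u^2 - 2*u - 24) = (u - 2)*(u + 3)*(u^3 + 5*u^2 + 2*u - 8) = (u - 2)*(u - 1)*(u + 3)*(u^2 + 6*u + 8) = (u - 2)*(u - 1)*(u + 2)*(u + 3)*(u + 4)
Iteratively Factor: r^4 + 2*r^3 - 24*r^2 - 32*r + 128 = (r - 2)*(r^3 + 4*r^2 - 16*r - 64) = (r - 4)*(r - 2)*(r^2 + 8*r + 16) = (r - 4)*(r - 2)*(r + 4)*(r + 4)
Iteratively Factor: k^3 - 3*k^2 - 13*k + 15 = (k - 5)*(k^2 + 2*k - 3) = (k - 5)*(k + 3)*(k - 1)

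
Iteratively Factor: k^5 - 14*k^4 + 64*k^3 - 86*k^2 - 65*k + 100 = (k - 5)*(k^4 - 9*k^3 + 19*k^2 + 9*k - 20) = (k - 5)*(k + 1)*(k^3 - 10*k^2 + 29*k - 20) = (k - 5)*(k - 4)*(k + 1)*(k^2 - 6*k + 5) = (k - 5)^2*(k - 4)*(k + 1)*(k - 1)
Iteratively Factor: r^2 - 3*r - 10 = (r - 5)*(r + 2)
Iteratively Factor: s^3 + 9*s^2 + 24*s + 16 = (s + 4)*(s^2 + 5*s + 4) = (s + 1)*(s + 4)*(s + 4)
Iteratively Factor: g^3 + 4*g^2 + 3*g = (g + 3)*(g^2 + g) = (g + 1)*(g + 3)*(g)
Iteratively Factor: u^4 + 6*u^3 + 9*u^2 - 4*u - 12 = (u - 1)*(u^3 + 7*u^2 + 16*u + 12) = (u - 1)*(u + 2)*(u^2 + 5*u + 6) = (u - 1)*(u + 2)*(u + 3)*(u + 2)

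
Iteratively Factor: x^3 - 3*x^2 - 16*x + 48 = (x - 4)*(x^2 + x - 12) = (x - 4)*(x + 4)*(x - 3)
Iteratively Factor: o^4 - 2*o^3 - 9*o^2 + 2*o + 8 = (o - 4)*(o^3 + 2*o^2 - o - 2) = (o - 4)*(o - 1)*(o^2 + 3*o + 2) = (o - 4)*(o - 1)*(o + 2)*(o + 1)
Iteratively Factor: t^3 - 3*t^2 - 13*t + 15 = (t - 1)*(t^2 - 2*t - 15) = (t - 5)*(t - 1)*(t + 3)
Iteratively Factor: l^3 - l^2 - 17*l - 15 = (l + 1)*(l^2 - 2*l - 15) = (l + 1)*(l + 3)*(l - 5)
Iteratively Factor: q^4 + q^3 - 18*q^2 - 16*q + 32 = (q + 2)*(q^3 - q^2 - 16*q + 16) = (q - 4)*(q + 2)*(q^2 + 3*q - 4) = (q - 4)*(q - 1)*(q + 2)*(q + 4)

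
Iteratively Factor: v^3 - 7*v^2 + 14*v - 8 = (v - 4)*(v^2 - 3*v + 2) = (v - 4)*(v - 2)*(v - 1)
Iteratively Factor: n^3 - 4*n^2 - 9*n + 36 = (n - 3)*(n^2 - n - 12) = (n - 4)*(n - 3)*(n + 3)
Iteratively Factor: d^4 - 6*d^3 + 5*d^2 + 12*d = (d - 3)*(d^3 - 3*d^2 - 4*d) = (d - 4)*(d - 3)*(d^2 + d) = d*(d - 4)*(d - 3)*(d + 1)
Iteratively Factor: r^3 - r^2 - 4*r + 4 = (r - 2)*(r^2 + r - 2) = (r - 2)*(r + 2)*(r - 1)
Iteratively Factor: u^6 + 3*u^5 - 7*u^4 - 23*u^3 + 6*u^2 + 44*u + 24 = (u - 2)*(u^5 + 5*u^4 + 3*u^3 - 17*u^2 - 28*u - 12) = (u - 2)*(u + 3)*(u^4 + 2*u^3 - 3*u^2 - 8*u - 4) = (u - 2)*(u + 2)*(u + 3)*(u^3 - 3*u - 2) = (u - 2)*(u + 1)*(u + 2)*(u + 3)*(u^2 - u - 2) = (u - 2)*(u + 1)^2*(u + 2)*(u + 3)*(u - 2)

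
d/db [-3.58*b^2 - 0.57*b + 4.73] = -7.16*b - 0.57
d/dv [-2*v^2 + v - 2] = 1 - 4*v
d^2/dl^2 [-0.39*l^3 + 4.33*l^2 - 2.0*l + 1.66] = 8.66 - 2.34*l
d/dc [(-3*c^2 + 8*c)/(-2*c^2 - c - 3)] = (19*c^2 + 18*c - 24)/(4*c^4 + 4*c^3 + 13*c^2 + 6*c + 9)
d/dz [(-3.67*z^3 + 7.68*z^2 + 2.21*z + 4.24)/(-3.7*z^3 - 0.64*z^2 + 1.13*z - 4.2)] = (30.7648*z^4 + 8.0598*z^3 + 103.3988*z^2 - 59.0848*z - 14.0732)/(13.69*z^6 + 4.736*z^5 - 7.9524*z^4 + 29.6336*z^3 + 6.6529*z^2 - 9.492*z + 17.64)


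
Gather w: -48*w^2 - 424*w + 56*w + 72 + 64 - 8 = -48*w^2 - 368*w + 128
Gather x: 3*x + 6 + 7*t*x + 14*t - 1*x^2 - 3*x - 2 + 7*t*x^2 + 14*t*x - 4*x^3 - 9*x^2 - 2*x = 14*t - 4*x^3 + x^2*(7*t - 10) + x*(21*t - 2) + 4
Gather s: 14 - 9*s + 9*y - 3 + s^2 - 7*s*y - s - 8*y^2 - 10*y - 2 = s^2 + s*(-7*y - 10) - 8*y^2 - y + 9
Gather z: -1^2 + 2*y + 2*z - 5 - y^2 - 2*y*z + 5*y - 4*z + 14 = -y^2 + 7*y + z*(-2*y - 2) + 8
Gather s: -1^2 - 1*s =-s - 1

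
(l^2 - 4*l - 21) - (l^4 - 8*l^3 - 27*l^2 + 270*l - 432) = -l^4 + 8*l^3 + 28*l^2 - 274*l + 411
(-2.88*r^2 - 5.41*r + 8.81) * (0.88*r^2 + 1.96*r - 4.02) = -2.5344*r^4 - 10.4056*r^3 + 8.7268*r^2 + 39.0158*r - 35.4162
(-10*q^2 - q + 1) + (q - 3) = -10*q^2 - 2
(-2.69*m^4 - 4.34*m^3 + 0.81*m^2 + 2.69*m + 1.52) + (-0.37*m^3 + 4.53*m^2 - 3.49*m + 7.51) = -2.69*m^4 - 4.71*m^3 + 5.34*m^2 - 0.8*m + 9.03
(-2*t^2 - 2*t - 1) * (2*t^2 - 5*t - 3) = -4*t^4 + 6*t^3 + 14*t^2 + 11*t + 3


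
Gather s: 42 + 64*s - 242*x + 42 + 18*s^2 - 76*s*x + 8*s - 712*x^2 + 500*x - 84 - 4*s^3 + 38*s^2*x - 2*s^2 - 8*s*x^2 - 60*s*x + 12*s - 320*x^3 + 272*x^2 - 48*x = -4*s^3 + s^2*(38*x + 16) + s*(-8*x^2 - 136*x + 84) - 320*x^3 - 440*x^2 + 210*x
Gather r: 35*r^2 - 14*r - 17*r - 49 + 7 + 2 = 35*r^2 - 31*r - 40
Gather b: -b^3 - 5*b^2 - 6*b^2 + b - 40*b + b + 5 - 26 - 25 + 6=-b^3 - 11*b^2 - 38*b - 40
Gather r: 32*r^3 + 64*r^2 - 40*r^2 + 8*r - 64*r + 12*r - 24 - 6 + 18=32*r^3 + 24*r^2 - 44*r - 12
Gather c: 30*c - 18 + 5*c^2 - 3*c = 5*c^2 + 27*c - 18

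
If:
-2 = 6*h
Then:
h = -1/3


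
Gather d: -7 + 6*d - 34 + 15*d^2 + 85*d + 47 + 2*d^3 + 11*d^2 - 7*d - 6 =2*d^3 + 26*d^2 + 84*d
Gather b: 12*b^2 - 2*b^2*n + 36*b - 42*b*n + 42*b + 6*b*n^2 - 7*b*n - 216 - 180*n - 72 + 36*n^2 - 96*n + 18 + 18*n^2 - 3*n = b^2*(12 - 2*n) + b*(6*n^2 - 49*n + 78) + 54*n^2 - 279*n - 270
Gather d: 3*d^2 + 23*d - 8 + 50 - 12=3*d^2 + 23*d + 30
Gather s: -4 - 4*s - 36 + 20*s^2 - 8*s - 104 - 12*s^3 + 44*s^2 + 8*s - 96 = -12*s^3 + 64*s^2 - 4*s - 240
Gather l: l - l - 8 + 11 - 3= 0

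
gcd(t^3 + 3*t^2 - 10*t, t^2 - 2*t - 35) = t + 5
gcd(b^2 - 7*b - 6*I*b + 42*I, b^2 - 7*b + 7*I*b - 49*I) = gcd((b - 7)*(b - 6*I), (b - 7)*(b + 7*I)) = b - 7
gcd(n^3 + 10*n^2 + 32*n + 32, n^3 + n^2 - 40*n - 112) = n^2 + 8*n + 16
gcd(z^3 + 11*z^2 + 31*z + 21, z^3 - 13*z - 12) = z^2 + 4*z + 3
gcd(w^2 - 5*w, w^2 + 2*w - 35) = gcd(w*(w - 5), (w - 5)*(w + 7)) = w - 5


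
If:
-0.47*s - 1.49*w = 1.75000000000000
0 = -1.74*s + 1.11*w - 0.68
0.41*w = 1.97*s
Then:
No Solution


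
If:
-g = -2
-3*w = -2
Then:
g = 2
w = 2/3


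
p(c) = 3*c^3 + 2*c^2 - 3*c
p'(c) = 9*c^2 + 4*c - 3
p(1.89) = 21.73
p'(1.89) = 36.71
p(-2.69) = -35.85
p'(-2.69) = 51.36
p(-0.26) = 0.86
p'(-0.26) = -3.43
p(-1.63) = -2.79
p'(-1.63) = 14.39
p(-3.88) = -133.48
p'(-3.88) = 116.97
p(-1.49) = -1.01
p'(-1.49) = 11.02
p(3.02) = 91.81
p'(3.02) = 91.16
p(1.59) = 12.35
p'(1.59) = 26.11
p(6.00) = 702.00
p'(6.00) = 345.00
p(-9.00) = -1998.00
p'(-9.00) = 690.00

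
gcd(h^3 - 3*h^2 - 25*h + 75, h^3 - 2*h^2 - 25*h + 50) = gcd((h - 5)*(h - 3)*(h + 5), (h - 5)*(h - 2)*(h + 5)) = h^2 - 25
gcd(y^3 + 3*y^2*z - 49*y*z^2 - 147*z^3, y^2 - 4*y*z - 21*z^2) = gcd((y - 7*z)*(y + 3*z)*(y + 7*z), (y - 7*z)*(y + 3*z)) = y^2 - 4*y*z - 21*z^2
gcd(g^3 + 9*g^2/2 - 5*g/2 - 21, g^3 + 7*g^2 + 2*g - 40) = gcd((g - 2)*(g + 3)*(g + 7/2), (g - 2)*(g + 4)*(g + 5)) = g - 2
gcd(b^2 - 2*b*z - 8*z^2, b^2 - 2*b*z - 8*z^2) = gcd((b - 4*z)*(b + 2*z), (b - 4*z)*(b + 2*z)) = -b^2 + 2*b*z + 8*z^2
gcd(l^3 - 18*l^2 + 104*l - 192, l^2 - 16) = l - 4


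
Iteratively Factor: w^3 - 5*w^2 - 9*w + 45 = (w + 3)*(w^2 - 8*w + 15) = (w - 5)*(w + 3)*(w - 3)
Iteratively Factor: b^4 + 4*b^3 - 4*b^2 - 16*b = (b + 4)*(b^3 - 4*b) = b*(b + 4)*(b^2 - 4) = b*(b + 2)*(b + 4)*(b - 2)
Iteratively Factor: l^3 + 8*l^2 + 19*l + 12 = (l + 3)*(l^2 + 5*l + 4) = (l + 1)*(l + 3)*(l + 4)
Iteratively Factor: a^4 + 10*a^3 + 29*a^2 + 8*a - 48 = (a + 4)*(a^3 + 6*a^2 + 5*a - 12) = (a - 1)*(a + 4)*(a^2 + 7*a + 12) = (a - 1)*(a + 4)^2*(a + 3)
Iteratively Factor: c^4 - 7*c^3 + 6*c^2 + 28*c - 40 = (c - 2)*(c^3 - 5*c^2 - 4*c + 20) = (c - 2)*(c + 2)*(c^2 - 7*c + 10) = (c - 2)^2*(c + 2)*(c - 5)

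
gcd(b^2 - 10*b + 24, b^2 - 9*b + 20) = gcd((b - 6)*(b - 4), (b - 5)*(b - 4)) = b - 4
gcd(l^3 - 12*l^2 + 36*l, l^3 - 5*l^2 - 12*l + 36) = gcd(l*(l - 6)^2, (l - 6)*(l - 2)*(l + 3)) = l - 6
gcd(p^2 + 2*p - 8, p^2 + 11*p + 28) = p + 4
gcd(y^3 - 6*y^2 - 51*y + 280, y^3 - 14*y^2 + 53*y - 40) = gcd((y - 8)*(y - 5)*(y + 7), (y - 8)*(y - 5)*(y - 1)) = y^2 - 13*y + 40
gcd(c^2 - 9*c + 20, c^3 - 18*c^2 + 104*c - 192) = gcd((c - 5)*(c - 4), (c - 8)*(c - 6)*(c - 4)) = c - 4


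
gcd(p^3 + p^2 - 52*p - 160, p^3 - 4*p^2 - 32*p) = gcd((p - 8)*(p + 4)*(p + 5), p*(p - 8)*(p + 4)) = p^2 - 4*p - 32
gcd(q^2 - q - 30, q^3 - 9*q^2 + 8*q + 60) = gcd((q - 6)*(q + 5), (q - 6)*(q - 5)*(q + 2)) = q - 6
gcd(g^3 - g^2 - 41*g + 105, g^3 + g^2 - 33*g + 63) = g^2 + 4*g - 21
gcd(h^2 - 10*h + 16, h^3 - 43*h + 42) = 1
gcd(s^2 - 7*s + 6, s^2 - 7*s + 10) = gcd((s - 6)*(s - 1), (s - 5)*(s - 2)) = 1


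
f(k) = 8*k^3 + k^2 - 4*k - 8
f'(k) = 24*k^2 + 2*k - 4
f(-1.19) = -15.31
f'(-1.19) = 27.61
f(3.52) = 339.22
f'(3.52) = 300.41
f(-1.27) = -17.69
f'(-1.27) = 32.17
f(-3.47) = -316.33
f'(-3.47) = 278.04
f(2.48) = 110.25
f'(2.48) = 148.57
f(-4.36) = -634.61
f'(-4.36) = 443.51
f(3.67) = 386.24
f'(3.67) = 326.59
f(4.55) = 748.07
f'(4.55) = 501.96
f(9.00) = 5869.00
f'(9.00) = 1958.00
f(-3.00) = -203.00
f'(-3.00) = 206.00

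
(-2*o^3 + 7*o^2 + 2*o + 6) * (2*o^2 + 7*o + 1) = -4*o^5 + 51*o^3 + 33*o^2 + 44*o + 6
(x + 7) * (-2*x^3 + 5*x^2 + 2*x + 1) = -2*x^4 - 9*x^3 + 37*x^2 + 15*x + 7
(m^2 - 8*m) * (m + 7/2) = m^3 - 9*m^2/2 - 28*m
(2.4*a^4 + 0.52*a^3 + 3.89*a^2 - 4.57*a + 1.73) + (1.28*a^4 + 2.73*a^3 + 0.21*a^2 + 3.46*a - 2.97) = 3.68*a^4 + 3.25*a^3 + 4.1*a^2 - 1.11*a - 1.24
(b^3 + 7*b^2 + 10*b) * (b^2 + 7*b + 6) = b^5 + 14*b^4 + 65*b^3 + 112*b^2 + 60*b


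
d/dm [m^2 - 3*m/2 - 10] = 2*m - 3/2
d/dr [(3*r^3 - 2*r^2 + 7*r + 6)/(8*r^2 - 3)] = (24*r^4 - 83*r^2 - 84*r - 21)/(64*r^4 - 48*r^2 + 9)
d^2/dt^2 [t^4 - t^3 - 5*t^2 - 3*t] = 12*t^2 - 6*t - 10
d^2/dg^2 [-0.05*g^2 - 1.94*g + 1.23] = -0.100000000000000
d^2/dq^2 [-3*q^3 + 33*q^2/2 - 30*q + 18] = 33 - 18*q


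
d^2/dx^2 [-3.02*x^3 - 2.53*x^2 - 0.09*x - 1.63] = -18.12*x - 5.06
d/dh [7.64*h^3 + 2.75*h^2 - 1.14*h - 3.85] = 22.92*h^2 + 5.5*h - 1.14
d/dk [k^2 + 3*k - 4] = 2*k + 3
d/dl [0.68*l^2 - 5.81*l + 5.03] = 1.36*l - 5.81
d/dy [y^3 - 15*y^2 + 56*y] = 3*y^2 - 30*y + 56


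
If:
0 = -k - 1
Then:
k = -1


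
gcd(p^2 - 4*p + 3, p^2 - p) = p - 1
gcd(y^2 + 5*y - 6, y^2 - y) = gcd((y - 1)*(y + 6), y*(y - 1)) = y - 1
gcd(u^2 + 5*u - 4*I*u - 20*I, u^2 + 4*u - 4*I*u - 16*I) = u - 4*I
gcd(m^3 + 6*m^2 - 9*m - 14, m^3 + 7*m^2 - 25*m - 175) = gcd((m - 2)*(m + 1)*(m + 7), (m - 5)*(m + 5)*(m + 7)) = m + 7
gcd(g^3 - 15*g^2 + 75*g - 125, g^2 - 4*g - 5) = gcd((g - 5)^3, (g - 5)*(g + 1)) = g - 5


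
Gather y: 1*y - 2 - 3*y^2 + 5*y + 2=-3*y^2 + 6*y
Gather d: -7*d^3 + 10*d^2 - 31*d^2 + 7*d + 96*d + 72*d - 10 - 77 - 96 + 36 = -7*d^3 - 21*d^2 + 175*d - 147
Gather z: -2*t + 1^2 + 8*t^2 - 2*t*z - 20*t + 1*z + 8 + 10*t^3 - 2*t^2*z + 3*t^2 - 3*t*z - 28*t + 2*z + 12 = 10*t^3 + 11*t^2 - 50*t + z*(-2*t^2 - 5*t + 3) + 21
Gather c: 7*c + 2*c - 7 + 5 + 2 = 9*c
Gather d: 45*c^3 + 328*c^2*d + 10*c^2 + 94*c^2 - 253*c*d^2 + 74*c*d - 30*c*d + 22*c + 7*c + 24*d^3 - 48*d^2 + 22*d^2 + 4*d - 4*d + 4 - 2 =45*c^3 + 104*c^2 + 29*c + 24*d^3 + d^2*(-253*c - 26) + d*(328*c^2 + 44*c) + 2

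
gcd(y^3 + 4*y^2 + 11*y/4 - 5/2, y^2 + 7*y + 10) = y + 2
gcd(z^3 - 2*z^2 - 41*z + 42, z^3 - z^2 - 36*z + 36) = z^2 + 5*z - 6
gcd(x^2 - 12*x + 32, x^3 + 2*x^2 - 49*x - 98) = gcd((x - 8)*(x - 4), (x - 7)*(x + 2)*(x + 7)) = 1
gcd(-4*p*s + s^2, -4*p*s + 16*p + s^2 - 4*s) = 4*p - s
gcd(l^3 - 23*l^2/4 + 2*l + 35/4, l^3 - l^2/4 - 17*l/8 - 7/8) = l^2 - 3*l/4 - 7/4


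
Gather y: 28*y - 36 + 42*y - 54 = 70*y - 90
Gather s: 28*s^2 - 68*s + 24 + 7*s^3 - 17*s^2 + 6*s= 7*s^3 + 11*s^2 - 62*s + 24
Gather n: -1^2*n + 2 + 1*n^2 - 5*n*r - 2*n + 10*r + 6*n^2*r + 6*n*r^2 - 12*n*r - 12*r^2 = n^2*(6*r + 1) + n*(6*r^2 - 17*r - 3) - 12*r^2 + 10*r + 2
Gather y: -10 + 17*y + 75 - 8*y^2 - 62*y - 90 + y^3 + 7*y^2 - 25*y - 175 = y^3 - y^2 - 70*y - 200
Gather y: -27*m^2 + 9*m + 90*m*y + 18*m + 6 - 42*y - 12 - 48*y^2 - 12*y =-27*m^2 + 27*m - 48*y^2 + y*(90*m - 54) - 6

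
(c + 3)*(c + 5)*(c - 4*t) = c^3 - 4*c^2*t + 8*c^2 - 32*c*t + 15*c - 60*t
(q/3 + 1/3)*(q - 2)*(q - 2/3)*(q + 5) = q^4/3 + 10*q^3/9 - 29*q^2/9 - 16*q/9 + 20/9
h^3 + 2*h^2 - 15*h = h*(h - 3)*(h + 5)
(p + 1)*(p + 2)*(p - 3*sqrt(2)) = p^3 - 3*sqrt(2)*p^2 + 3*p^2 - 9*sqrt(2)*p + 2*p - 6*sqrt(2)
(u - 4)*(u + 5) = u^2 + u - 20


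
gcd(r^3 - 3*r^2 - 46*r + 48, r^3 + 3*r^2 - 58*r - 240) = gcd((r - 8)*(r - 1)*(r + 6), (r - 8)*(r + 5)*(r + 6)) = r^2 - 2*r - 48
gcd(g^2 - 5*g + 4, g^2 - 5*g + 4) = g^2 - 5*g + 4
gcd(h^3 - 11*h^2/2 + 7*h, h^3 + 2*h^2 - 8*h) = h^2 - 2*h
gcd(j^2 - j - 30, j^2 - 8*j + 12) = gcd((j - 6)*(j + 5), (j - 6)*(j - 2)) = j - 6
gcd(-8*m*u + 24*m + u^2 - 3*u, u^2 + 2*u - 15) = u - 3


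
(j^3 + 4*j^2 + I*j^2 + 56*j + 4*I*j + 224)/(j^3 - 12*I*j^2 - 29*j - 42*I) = (j^2 + j*(4 + 8*I) + 32*I)/(j^2 - 5*I*j + 6)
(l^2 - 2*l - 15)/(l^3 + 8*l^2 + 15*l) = (l - 5)/(l*(l + 5))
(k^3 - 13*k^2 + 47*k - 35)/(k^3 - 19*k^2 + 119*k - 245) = (k - 1)/(k - 7)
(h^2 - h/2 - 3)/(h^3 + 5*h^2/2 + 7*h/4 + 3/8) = 4*(h - 2)/(4*h^2 + 4*h + 1)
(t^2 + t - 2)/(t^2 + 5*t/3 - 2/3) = 3*(t - 1)/(3*t - 1)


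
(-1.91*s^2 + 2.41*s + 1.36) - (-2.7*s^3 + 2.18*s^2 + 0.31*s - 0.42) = 2.7*s^3 - 4.09*s^2 + 2.1*s + 1.78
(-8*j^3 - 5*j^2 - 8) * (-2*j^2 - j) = 16*j^5 + 18*j^4 + 5*j^3 + 16*j^2 + 8*j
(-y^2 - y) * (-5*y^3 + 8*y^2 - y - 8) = 5*y^5 - 3*y^4 - 7*y^3 + 9*y^2 + 8*y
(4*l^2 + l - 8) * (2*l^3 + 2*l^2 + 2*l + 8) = 8*l^5 + 10*l^4 - 6*l^3 + 18*l^2 - 8*l - 64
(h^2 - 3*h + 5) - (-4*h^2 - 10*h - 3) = 5*h^2 + 7*h + 8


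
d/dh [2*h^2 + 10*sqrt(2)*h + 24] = 4*h + 10*sqrt(2)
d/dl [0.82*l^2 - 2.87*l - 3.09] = 1.64*l - 2.87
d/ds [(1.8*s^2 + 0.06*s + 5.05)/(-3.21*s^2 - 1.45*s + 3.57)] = (-2.4174*s^2 + 45.273*s + 7.5367)/(10.3041*s^4 + 9.309*s^3 - 20.8169*s^2 - 10.353*s + 12.7449)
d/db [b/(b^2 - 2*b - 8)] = (b^2 - 2*b*(b - 1) - 2*b - 8)/(-b^2 + 2*b + 8)^2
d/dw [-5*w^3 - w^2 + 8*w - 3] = -15*w^2 - 2*w + 8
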